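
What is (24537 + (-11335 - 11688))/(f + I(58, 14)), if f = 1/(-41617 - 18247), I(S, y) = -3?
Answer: -90634096/179593 ≈ -504.66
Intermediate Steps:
f = -1/59864 (f = 1/(-59864) = -1/59864 ≈ -1.6705e-5)
(24537 + (-11335 - 11688))/(f + I(58, 14)) = (24537 + (-11335 - 11688))/(-1/59864 - 3) = (24537 - 23023)/(-179593/59864) = 1514*(-59864/179593) = -90634096/179593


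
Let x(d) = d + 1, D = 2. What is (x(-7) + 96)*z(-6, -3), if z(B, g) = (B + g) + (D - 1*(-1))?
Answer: -540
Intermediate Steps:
z(B, g) = 3 + B + g (z(B, g) = (B + g) + (2 - 1*(-1)) = (B + g) + (2 + 1) = (B + g) + 3 = 3 + B + g)
x(d) = 1 + d
(x(-7) + 96)*z(-6, -3) = ((1 - 7) + 96)*(3 - 6 - 3) = (-6 + 96)*(-6) = 90*(-6) = -540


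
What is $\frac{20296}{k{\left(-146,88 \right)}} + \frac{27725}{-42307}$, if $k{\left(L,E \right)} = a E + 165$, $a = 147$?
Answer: $\frac{495437647}{554264007} \approx 0.89387$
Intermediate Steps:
$k{\left(L,E \right)} = 165 + 147 E$ ($k{\left(L,E \right)} = 147 E + 165 = 165 + 147 E$)
$\frac{20296}{k{\left(-146,88 \right)}} + \frac{27725}{-42307} = \frac{20296}{165 + 147 \cdot 88} + \frac{27725}{-42307} = \frac{20296}{165 + 12936} + 27725 \left(- \frac{1}{42307}\right) = \frac{20296}{13101} - \frac{27725}{42307} = \frac{495437647}{554264007}$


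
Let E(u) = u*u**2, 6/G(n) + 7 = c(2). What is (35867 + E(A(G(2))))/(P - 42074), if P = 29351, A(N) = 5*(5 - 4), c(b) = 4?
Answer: -35992/12723 ≈ -2.8289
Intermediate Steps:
G(n) = -2 (G(n) = 6/(-7 + 4) = 6/(-3) = 6*(-1/3) = -2)
A(N) = 5 (A(N) = 5*1 = 5)
E(u) = u**3
(35867 + E(A(G(2))))/(P - 42074) = (35867 + 5**3)/(29351 - 42074) = (35867 + 125)/(-12723) = 35992*(-1/12723) = -35992/12723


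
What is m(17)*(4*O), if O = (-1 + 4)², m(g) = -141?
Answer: -5076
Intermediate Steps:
O = 9 (O = 3² = 9)
m(17)*(4*O) = -564*9 = -141*36 = -5076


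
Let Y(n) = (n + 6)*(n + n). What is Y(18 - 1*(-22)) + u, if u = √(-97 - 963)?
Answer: 3680 + 2*I*√265 ≈ 3680.0 + 32.558*I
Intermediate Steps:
Y(n) = 2*n*(6 + n) (Y(n) = (6 + n)*(2*n) = 2*n*(6 + n))
u = 2*I*√265 (u = √(-1060) = 2*I*√265 ≈ 32.558*I)
Y(18 - 1*(-22)) + u = 2*(18 - 1*(-22))*(6 + (18 - 1*(-22))) + 2*I*√265 = 2*(18 + 22)*(6 + (18 + 22)) + 2*I*√265 = 2*40*(6 + 40) + 2*I*√265 = 2*40*46 + 2*I*√265 = 3680 + 2*I*√265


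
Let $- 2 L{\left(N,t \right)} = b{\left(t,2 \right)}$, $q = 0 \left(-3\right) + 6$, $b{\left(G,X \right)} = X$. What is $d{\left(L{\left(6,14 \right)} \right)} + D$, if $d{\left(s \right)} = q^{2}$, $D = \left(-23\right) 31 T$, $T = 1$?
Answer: $-677$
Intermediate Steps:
$q = 6$ ($q = 0 + 6 = 6$)
$L{\left(N,t \right)} = -1$ ($L{\left(N,t \right)} = \left(- \frac{1}{2}\right) 2 = -1$)
$D = -713$ ($D = \left(-23\right) 31 \cdot 1 = \left(-713\right) 1 = -713$)
$d{\left(s \right)} = 36$ ($d{\left(s \right)} = 6^{2} = 36$)
$d{\left(L{\left(6,14 \right)} \right)} + D = 36 - 713 = -677$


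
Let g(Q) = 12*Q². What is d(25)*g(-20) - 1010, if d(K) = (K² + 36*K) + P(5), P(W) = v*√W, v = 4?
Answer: 7318990 + 19200*√5 ≈ 7.3619e+6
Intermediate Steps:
P(W) = 4*√W
d(K) = K² + 4*√5 + 36*K (d(K) = (K² + 36*K) + 4*√5 = K² + 4*√5 + 36*K)
d(25)*g(-20) - 1010 = (25² + 4*√5 + 36*25)*(12*(-20)²) - 1010 = (625 + 4*√5 + 900)*(12*400) - 1010 = (1525 + 4*√5)*4800 - 1010 = (7320000 + 19200*√5) - 1010 = 7318990 + 19200*√5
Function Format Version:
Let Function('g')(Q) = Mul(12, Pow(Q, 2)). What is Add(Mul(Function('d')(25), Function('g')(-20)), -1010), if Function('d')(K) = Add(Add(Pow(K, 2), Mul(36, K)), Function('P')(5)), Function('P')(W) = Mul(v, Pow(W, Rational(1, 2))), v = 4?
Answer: Add(7318990, Mul(19200, Pow(5, Rational(1, 2)))) ≈ 7.3619e+6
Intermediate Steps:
Function('P')(W) = Mul(4, Pow(W, Rational(1, 2)))
Function('d')(K) = Add(Pow(K, 2), Mul(4, Pow(5, Rational(1, 2))), Mul(36, K)) (Function('d')(K) = Add(Add(Pow(K, 2), Mul(36, K)), Mul(4, Pow(5, Rational(1, 2)))) = Add(Pow(K, 2), Mul(4, Pow(5, Rational(1, 2))), Mul(36, K)))
Add(Mul(Function('d')(25), Function('g')(-20)), -1010) = Add(Mul(Add(Pow(25, 2), Mul(4, Pow(5, Rational(1, 2))), Mul(36, 25)), Mul(12, Pow(-20, 2))), -1010) = Add(Mul(Add(625, Mul(4, Pow(5, Rational(1, 2))), 900), Mul(12, 400)), -1010) = Add(Mul(Add(1525, Mul(4, Pow(5, Rational(1, 2)))), 4800), -1010) = Add(Add(7320000, Mul(19200, Pow(5, Rational(1, 2)))), -1010) = Add(7318990, Mul(19200, Pow(5, Rational(1, 2))))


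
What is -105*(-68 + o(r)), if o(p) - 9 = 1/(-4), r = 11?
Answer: 24885/4 ≈ 6221.3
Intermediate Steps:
o(p) = 35/4 (o(p) = 9 + 1/(-4) = 9 - ¼ = 35/4)
-105*(-68 + o(r)) = -105*(-68 + 35/4) = -105*(-237/4) = 24885/4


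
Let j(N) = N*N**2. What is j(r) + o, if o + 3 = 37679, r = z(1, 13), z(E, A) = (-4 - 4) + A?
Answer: 37801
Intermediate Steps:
z(E, A) = -8 + A
r = 5 (r = -8 + 13 = 5)
j(N) = N**3
o = 37676 (o = -3 + 37679 = 37676)
j(r) + o = 5**3 + 37676 = 125 + 37676 = 37801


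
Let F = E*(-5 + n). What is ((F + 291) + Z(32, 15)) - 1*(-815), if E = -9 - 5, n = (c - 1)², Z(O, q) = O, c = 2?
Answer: 1194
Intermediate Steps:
n = 1 (n = (2 - 1)² = 1² = 1)
E = -14
F = 56 (F = -14*(-5 + 1) = -14*(-4) = 56)
((F + 291) + Z(32, 15)) - 1*(-815) = ((56 + 291) + 32) - 1*(-815) = (347 + 32) + 815 = 379 + 815 = 1194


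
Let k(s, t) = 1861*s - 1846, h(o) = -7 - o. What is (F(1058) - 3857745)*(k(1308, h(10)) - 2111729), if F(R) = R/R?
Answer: -1236842877072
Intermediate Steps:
k(s, t) = -1846 + 1861*s
F(R) = 1
(F(1058) - 3857745)*(k(1308, h(10)) - 2111729) = (1 - 3857745)*((-1846 + 1861*1308) - 2111729) = -3857744*((-1846 + 2434188) - 2111729) = -3857744*(2432342 - 2111729) = -3857744*320613 = -1236842877072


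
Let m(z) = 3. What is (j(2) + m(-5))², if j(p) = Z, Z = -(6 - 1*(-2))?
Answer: 25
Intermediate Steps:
Z = -8 (Z = -(6 + 2) = -1*8 = -8)
j(p) = -8
(j(2) + m(-5))² = (-8 + 3)² = (-5)² = 25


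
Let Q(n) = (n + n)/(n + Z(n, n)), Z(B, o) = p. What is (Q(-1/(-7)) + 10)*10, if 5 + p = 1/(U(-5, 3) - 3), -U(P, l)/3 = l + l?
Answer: 10240/103 ≈ 99.417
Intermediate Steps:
U(P, l) = -6*l (U(P, l) = -3*(l + l) = -6*l)
p = -106/21 (p = -5 + 1/(-6*3 - 3) = -5 + 1/(-18 - 3) = -5 + 1/(-21) = -5 - 1/21 = -106/21 ≈ -5.0476)
Z(B, o) = -106/21
Q(n) = 2*n/(-106/21 + n) (Q(n) = (n + n)/(n - 106/21) = (2*n)/(-106/21 + n) = 2*n/(-106/21 + n))
(Q(-1/(-7)) + 10)*10 = (42*(-1/(-7))/(-106 + 21*(-1/(-7))) + 10)*10 = (42*(-1*(-1/7))/(-106 + 21*(-1*(-1/7))) + 10)*10 = (42*(1/7)/(-106 + 21*(1/7)) + 10)*10 = (42*(1/7)/(-106 + 3) + 10)*10 = (42*(1/7)/(-103) + 10)*10 = (42*(1/7)*(-1/103) + 10)*10 = (-6/103 + 10)*10 = (1024/103)*10 = 10240/103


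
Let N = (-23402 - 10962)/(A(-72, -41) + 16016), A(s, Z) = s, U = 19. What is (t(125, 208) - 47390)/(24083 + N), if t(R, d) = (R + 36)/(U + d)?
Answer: -6125553262/3112696867 ≈ -1.9679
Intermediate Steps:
t(R, d) = (36 + R)/(19 + d) (t(R, d) = (R + 36)/(19 + d) = (36 + R)/(19 + d))
N = -8591/3986 (N = (-23402 - 10962)/(-72 + 16016) = -34364/15944 = -34364*1/15944 = -8591/3986 ≈ -2.1553)
(t(125, 208) - 47390)/(24083 + N) = ((36 + 125)/(19 + 208) - 47390)/(24083 - 8591/3986) = (161/227 - 47390)/(95986247/3986) = ((1/227)*161 - 47390)*(3986/95986247) = (161/227 - 47390)*(3986/95986247) = -10757369/227*3986/95986247 = -6125553262/3112696867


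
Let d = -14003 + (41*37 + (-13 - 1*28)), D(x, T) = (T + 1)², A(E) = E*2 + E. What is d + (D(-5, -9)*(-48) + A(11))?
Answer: -15566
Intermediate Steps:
A(E) = 3*E (A(E) = 2*E + E = 3*E)
D(x, T) = (1 + T)²
d = -12527 (d = -14003 + (1517 + (-13 - 28)) = -14003 + (1517 - 41) = -14003 + 1476 = -12527)
d + (D(-5, -9)*(-48) + A(11)) = -12527 + ((1 - 9)²*(-48) + 3*11) = -12527 + ((-8)²*(-48) + 33) = -12527 + (64*(-48) + 33) = -12527 + (-3072 + 33) = -12527 - 3039 = -15566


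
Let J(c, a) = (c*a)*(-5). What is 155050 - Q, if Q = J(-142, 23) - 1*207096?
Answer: 345816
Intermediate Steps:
J(c, a) = -5*a*c (J(c, a) = (a*c)*(-5) = -5*a*c)
Q = -190766 (Q = -5*23*(-142) - 1*207096 = 16330 - 207096 = -190766)
155050 - Q = 155050 - 1*(-190766) = 155050 + 190766 = 345816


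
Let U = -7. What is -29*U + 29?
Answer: 232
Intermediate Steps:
-29*U + 29 = -29*(-7) + 29 = 203 + 29 = 232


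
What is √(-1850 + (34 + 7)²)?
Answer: 13*I ≈ 13.0*I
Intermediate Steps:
√(-1850 + (34 + 7)²) = √(-1850 + 41²) = √(-1850 + 1681) = √(-169) = 13*I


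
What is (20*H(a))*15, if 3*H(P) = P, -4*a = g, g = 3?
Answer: -75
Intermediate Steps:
a = -¾ (a = -¼*3 = -¾ ≈ -0.75000)
H(P) = P/3
(20*H(a))*15 = (20*((⅓)*(-¾)))*15 = (20*(-¼))*15 = -5*15 = -75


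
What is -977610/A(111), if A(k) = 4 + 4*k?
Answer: -488805/224 ≈ -2182.2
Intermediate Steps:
-977610/A(111) = -977610/(4 + 4*111) = -977610/(4 + 444) = -977610/448 = -977610*1/448 = -488805/224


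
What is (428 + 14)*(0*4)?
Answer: 0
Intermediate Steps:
(428 + 14)*(0*4) = 442*0 = 0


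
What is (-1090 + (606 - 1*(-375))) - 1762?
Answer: -1871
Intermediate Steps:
(-1090 + (606 - 1*(-375))) - 1762 = (-1090 + (606 + 375)) - 1762 = (-1090 + 981) - 1762 = -109 - 1762 = -1871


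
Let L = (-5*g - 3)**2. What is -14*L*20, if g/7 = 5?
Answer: -8871520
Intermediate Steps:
g = 35 (g = 7*5 = 35)
L = 31684 (L = (-5*35 - 3)**2 = (-175 - 3)**2 = (-178)**2 = 31684)
-14*L*20 = -14*31684*20 = -443576*20 = -8871520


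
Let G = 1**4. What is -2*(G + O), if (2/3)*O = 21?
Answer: -65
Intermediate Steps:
O = 63/2 (O = (3/2)*21 = 63/2 ≈ 31.500)
G = 1
-2*(G + O) = -2*(1 + 63/2) = -2*65/2 = -65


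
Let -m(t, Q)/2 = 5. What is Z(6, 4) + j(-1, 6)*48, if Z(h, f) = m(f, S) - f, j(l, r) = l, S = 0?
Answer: -62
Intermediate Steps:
m(t, Q) = -10 (m(t, Q) = -2*5 = -10)
Z(h, f) = -10 - f
Z(6, 4) + j(-1, 6)*48 = (-10 - 1*4) - 1*48 = (-10 - 4) - 48 = -14 - 48 = -62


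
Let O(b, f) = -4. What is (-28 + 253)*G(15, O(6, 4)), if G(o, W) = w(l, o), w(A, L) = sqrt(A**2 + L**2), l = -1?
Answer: 225*sqrt(226) ≈ 3382.5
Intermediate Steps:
G(o, W) = sqrt(1 + o**2) (G(o, W) = sqrt((-1)**2 + o**2) = sqrt(1 + o**2))
(-28 + 253)*G(15, O(6, 4)) = (-28 + 253)*sqrt(1 + 15**2) = 225*sqrt(1 + 225) = 225*sqrt(226)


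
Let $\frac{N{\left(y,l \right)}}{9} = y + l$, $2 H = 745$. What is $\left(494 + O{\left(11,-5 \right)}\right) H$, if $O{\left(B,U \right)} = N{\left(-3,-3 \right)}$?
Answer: $163900$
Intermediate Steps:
$H = \frac{745}{2}$ ($H = \frac{1}{2} \cdot 745 = \frac{745}{2} \approx 372.5$)
$N{\left(y,l \right)} = 9 l + 9 y$ ($N{\left(y,l \right)} = 9 \left(y + l\right) = 9 \left(l + y\right) = 9 l + 9 y$)
$O{\left(B,U \right)} = -54$ ($O{\left(B,U \right)} = 9 \left(-3\right) + 9 \left(-3\right) = -27 - 27 = -54$)
$\left(494 + O{\left(11,-5 \right)}\right) H = \left(494 - 54\right) \frac{745}{2} = 440 \cdot \frac{745}{2} = 163900$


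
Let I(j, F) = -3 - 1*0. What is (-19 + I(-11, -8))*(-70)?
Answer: 1540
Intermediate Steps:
I(j, F) = -3 (I(j, F) = -3 + 0 = -3)
(-19 + I(-11, -8))*(-70) = (-19 - 3)*(-70) = -22*(-70) = 1540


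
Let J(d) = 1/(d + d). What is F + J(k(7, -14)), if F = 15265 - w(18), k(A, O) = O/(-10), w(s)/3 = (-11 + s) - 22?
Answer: 214345/14 ≈ 15310.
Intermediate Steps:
w(s) = -99 + 3*s (w(s) = 3*((-11 + s) - 22) = 3*(-33 + s) = -99 + 3*s)
k(A, O) = -O/10 (k(A, O) = O*(-⅒) = -O/10)
J(d) = 1/(2*d)
F = 15310 (F = 15265 - (-99 + 3*18) = 15265 - (-99 + 54) = 15265 - 1*(-45) = 15265 + 45 = 15310)
F + J(k(7, -14)) = 15310 + 1/(2*((-⅒*(-14)))) = 15310 + 1/(2*(7/5)) = 15310 + (½)*(5/7) = 15310 + 5/14 = 214345/14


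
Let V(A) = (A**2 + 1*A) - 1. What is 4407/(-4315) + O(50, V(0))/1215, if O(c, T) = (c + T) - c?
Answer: -1071764/1048545 ≈ -1.0221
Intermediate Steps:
V(A) = -1 + A + A**2 (V(A) = (A**2 + A) - 1 = (A + A**2) - 1 = -1 + A + A**2)
O(c, T) = T (O(c, T) = (T + c) - c = T)
4407/(-4315) + O(50, V(0))/1215 = 4407/(-4315) + (-1 + 0 + 0**2)/1215 = 4407*(-1/4315) + (-1 + 0 + 0)*(1/1215) = -4407/4315 - 1*1/1215 = -4407/4315 - 1/1215 = -1071764/1048545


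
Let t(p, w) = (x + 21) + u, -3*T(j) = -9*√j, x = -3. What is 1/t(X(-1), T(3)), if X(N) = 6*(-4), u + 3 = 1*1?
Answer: 1/16 ≈ 0.062500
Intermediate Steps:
u = -2 (u = -3 + 1*1 = -3 + 1 = -2)
X(N) = -24
T(j) = 3*√j (T(j) = -(-3)*√j = 3*√j)
t(p, w) = 16 (t(p, w) = (-3 + 21) - 2 = 18 - 2 = 16)
1/t(X(-1), T(3)) = 1/16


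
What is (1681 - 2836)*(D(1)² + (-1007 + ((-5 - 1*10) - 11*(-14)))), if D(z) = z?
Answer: 1001385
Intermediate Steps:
(1681 - 2836)*(D(1)² + (-1007 + ((-5 - 1*10) - 11*(-14)))) = (1681 - 2836)*(1² + (-1007 + ((-5 - 1*10) - 11*(-14)))) = -1155*(1 + (-1007 + ((-5 - 10) + 154))) = -1155*(1 + (-1007 + (-15 + 154))) = -1155*(1 + (-1007 + 139)) = -1155*(1 - 868) = -1155*(-867) = 1001385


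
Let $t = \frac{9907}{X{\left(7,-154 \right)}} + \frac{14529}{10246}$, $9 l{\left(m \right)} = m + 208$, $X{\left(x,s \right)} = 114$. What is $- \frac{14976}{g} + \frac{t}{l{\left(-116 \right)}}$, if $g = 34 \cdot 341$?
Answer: $\frac{381473724135}{51912158188} \approx 7.3484$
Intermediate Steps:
$l{\left(m \right)} = \frac{208}{9} + \frac{m}{9}$ ($l{\left(m \right)} = \frac{m + 208}{9} = \frac{208 + m}{9} = \frac{208}{9} + \frac{m}{9}$)
$t = \frac{25790857}{292011}$ ($t = \frac{9907}{114} + \frac{14529}{10246} = \frac{25790857}{292011} \approx 88.322$)
$g = 11594$
$- \frac{14976}{g} + \frac{t}{l{\left(-116 \right)}} = - \frac{14976}{11594} + \frac{25790857}{292011 \left(\frac{208}{9} + \frac{1}{9} \left(-116\right)\right)} = \left(-14976\right) \frac{1}{11594} + \frac{25790857}{292011 \left(\frac{208}{9} - \frac{116}{9}\right)} = - \frac{7488}{5797} + \frac{25790857}{292011 \cdot \frac{92}{9}} = - \frac{7488}{5797} + \frac{25790857}{292011} \cdot \frac{9}{92} = - \frac{7488}{5797} + \frac{77372571}{8955004} = \frac{381473724135}{51912158188}$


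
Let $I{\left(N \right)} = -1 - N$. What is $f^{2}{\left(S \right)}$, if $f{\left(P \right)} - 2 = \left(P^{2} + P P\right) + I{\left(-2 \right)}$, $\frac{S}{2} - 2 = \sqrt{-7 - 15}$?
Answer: $-2647 - 9024 i \sqrt{22} \approx -2647.0 - 42326.0 i$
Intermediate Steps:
$S = 4 + 2 i \sqrt{22}$ ($S = 4 + 2 \sqrt{-7 - 15} = 4 + 2 \sqrt{-22} = 4 + 2 i \sqrt{22} \approx 4.0 + 9.3808 i$)
$f{\left(P \right)} = 3 + 2 P^{2}$ ($f{\left(P \right)} = 2 - \left(-1 - P^{2} - P P\right) = 2 + \left(\left(P^{2} + P^{2}\right) + \left(-1 + 2\right)\right) = 2 + \left(2 P^{2} + 1\right) = 2 + \left(1 + 2 P^{2}\right) = 3 + 2 P^{2}$)
$f^{2}{\left(S \right)} = \left(3 + 2 \left(4 + 2 i \sqrt{22}\right)^{2}\right)^{2}$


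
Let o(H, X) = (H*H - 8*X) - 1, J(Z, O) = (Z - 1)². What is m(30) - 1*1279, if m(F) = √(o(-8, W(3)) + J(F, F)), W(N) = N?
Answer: -1279 + 4*√55 ≈ -1249.3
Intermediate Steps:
J(Z, O) = (-1 + Z)²
o(H, X) = -1 + H² - 8*X (o(H, X) = (H² - 8*X) - 1 = -1 + H² - 8*X)
m(F) = √(39 + (-1 + F)²) (m(F) = √((-1 + (-8)² - 8*3) + (-1 + F)²) = √((-1 + 64 - 24) + (-1 + F)²) = √(39 + (-1 + F)²))
m(30) - 1*1279 = √(39 + (-1 + 30)²) - 1*1279 = √(39 + 29²) - 1279 = √(39 + 841) - 1279 = √880 - 1279 = 4*√55 - 1279 = -1279 + 4*√55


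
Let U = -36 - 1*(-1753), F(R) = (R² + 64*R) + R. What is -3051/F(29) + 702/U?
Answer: -3324915/4680542 ≈ -0.71037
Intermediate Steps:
F(R) = R² + 65*R
U = 1717 (U = -36 + 1753 = 1717)
-3051/F(29) + 702/U = -3051*1/(29*(65 + 29)) + 702/1717 = -3051/(29*94) + 702*(1/1717) = -3051/2726 + 702/1717 = -3324915/4680542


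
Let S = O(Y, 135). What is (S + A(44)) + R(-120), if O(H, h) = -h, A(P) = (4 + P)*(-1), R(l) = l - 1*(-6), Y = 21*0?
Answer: -297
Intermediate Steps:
Y = 0
R(l) = 6 + l (R(l) = l + 6 = 6 + l)
A(P) = -4 - P
S = -135 (S = -1*135 = -135)
(S + A(44)) + R(-120) = (-135 + (-4 - 1*44)) + (6 - 120) = (-135 + (-4 - 44)) - 114 = (-135 - 48) - 114 = -183 - 114 = -297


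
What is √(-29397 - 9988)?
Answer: I*√39385 ≈ 198.46*I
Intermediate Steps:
√(-29397 - 9988) = √(-39385) = I*√39385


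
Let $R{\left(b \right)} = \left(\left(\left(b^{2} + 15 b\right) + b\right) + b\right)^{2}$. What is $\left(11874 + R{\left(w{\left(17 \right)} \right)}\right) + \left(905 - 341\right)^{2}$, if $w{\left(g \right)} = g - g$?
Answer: $329970$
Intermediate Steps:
$w{\left(g \right)} = 0$
$R{\left(b \right)} = \left(b^{2} + 17 b\right)^{2}$ ($R{\left(b \right)} = \left(\left(b^{2} + 16 b\right) + b\right)^{2} = \left(b^{2} + 17 b\right)^{2}$)
$\left(11874 + R{\left(w{\left(17 \right)} \right)}\right) + \left(905 - 341\right)^{2} = \left(11874 + 0^{2} \left(17 + 0\right)^{2}\right) + \left(905 - 341\right)^{2} = \left(11874 + 0 \cdot 17^{2}\right) + 564^{2} = \left(11874 + 0 \cdot 289\right) + 318096 = \left(11874 + 0\right) + 318096 = 11874 + 318096 = 329970$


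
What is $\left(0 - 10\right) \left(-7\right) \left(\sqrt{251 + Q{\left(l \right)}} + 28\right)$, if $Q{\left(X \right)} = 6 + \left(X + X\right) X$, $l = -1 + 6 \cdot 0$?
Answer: $1960 + 70 \sqrt{259} \approx 3086.5$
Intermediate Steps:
$l = -1$ ($l = -1 + 0 = -1$)
$Q{\left(X \right)} = 6 + 2 X^{2}$ ($Q{\left(X \right)} = 6 + 2 X X = 6 + 2 X^{2}$)
$\left(0 - 10\right) \left(-7\right) \left(\sqrt{251 + Q{\left(l \right)}} + 28\right) = \left(0 - 10\right) \left(-7\right) \left(\sqrt{251 + \left(6 + 2 \left(-1\right)^{2}\right)} + 28\right) = \left(-10\right) \left(-7\right) \left(\sqrt{251 + \left(6 + 2 \cdot 1\right)} + 28\right) = 70 \left(\sqrt{251 + \left(6 + 2\right)} + 28\right) = 70 \left(\sqrt{251 + 8} + 28\right) = 70 \left(\sqrt{259} + 28\right) = 70 \left(28 + \sqrt{259}\right) = 1960 + 70 \sqrt{259}$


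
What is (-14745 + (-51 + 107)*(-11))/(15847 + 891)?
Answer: -15361/16738 ≈ -0.91773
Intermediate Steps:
(-14745 + (-51 + 107)*(-11))/(15847 + 891) = (-14745 + 56*(-11))/16738 = (-14745 - 616)*(1/16738) = -15361*1/16738 = -15361/16738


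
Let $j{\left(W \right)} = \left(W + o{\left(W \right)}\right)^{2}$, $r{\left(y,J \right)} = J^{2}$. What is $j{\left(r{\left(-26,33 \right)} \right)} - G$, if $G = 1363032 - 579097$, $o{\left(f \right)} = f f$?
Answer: $1408991956165$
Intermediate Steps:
$o{\left(f \right)} = f^{2}$
$G = 783935$
$j{\left(W \right)} = \left(W + W^{2}\right)^{2}$
$j{\left(r{\left(-26,33 \right)} \right)} - G = \left(33^{2}\right)^{2} \left(1 + 33^{2}\right)^{2} - 783935 = 1089^{2} \left(1 + 1089\right)^{2} - 783935 = 1185921 \cdot 1090^{2} - 783935 = 1185921 \cdot 1188100 - 783935 = 1408992740100 - 783935 = 1408991956165$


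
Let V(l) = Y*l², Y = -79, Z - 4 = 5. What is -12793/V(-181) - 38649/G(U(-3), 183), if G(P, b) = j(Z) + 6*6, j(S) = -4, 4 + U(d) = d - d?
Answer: -100027801855/82819808 ≈ -1207.8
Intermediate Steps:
Z = 9 (Z = 4 + 5 = 9)
U(d) = -4 (U(d) = -4 + (d - d) = -4 + 0 = -4)
G(P, b) = 32 (G(P, b) = -4 + 6*6 = -4 + 36 = 32)
V(l) = -79*l²
-12793/V(-181) - 38649/G(U(-3), 183) = -12793/((-79*(-181)²)) - 38649/32 = -12793/((-79*32761)) - 38649*1/32 = -12793/(-2588119) - 38649/32 = -12793*(-1/2588119) - 38649/32 = 12793/2588119 - 38649/32 = -100027801855/82819808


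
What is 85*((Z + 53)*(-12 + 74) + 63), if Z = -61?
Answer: -36805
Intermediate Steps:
85*((Z + 53)*(-12 + 74) + 63) = 85*((-61 + 53)*(-12 + 74) + 63) = 85*(-8*62 + 63) = 85*(-496 + 63) = 85*(-433) = -36805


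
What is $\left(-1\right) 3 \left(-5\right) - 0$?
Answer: $15$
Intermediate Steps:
$\left(-1\right) 3 \left(-5\right) - 0 = \left(-3\right) \left(-5\right) + 0 = 15 + 0 = 15$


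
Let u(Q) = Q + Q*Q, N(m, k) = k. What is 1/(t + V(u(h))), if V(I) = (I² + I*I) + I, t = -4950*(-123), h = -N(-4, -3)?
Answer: 1/609150 ≈ 1.6416e-6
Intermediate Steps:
h = 3 (h = -1*(-3) = 3)
u(Q) = Q + Q²
t = 608850
V(I) = I + 2*I² (V(I) = (I² + I²) + I = 2*I² + I = I + 2*I²)
1/(t + V(u(h))) = 1/(608850 + (3*(1 + 3))*(1 + 2*(3*(1 + 3)))) = 1/(608850 + (3*4)*(1 + 2*(3*4))) = 1/(608850 + 12*(1 + 2*12)) = 1/(608850 + 12*(1 + 24)) = 1/(608850 + 12*25) = 1/(608850 + 300) = 1/609150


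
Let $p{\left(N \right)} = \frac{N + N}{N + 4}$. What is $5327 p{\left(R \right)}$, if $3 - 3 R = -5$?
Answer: $\frac{21308}{5} \approx 4261.6$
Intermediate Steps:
$R = \frac{8}{3}$ ($R = 1 - - \frac{5}{3} = 1 + \frac{5}{3} = \frac{8}{3} \approx 2.6667$)
$p{\left(N \right)} = \frac{2 N}{4 + N}$
$5327 p{\left(R \right)} = 5327 \cdot 2 \cdot \frac{8}{3} \frac{1}{4 + \frac{8}{3}} = 5327 \cdot 2 \cdot \frac{8}{3} \frac{1}{\frac{20}{3}} = 5327 \cdot 2 \cdot \frac{8}{3} \cdot \frac{3}{20} = 5327 \cdot \frac{4}{5} = \frac{21308}{5}$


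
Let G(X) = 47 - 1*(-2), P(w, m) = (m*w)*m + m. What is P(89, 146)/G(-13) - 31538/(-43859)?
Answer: 83213910292/2149091 ≈ 38721.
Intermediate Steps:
P(w, m) = m + w*m² (P(w, m) = w*m² + m = m + w*m²)
G(X) = 49 (G(X) = 47 + 2 = 49)
P(89, 146)/G(-13) - 31538/(-43859) = (146*(1 + 146*89))/49 - 31538/(-43859) = (146*(1 + 12994))*(1/49) - 31538*(-1/43859) = (146*12995)*(1/49) + 31538/43859 = 1897270*(1/49) + 31538/43859 = 1897270/49 + 31538/43859 = 83213910292/2149091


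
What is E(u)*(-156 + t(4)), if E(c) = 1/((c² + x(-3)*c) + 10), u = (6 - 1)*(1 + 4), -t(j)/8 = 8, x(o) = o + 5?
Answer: -44/137 ≈ -0.32117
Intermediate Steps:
x(o) = 5 + o
t(j) = -64 (t(j) = -8*8 = -64)
u = 25 (u = 5*5 = 25)
E(c) = 1/(10 + c² + 2*c) (E(c) = 1/((c² + (5 - 3)*c) + 10) = 1/((c² + 2*c) + 10) = 1/(10 + c² + 2*c))
E(u)*(-156 + t(4)) = (-156 - 64)/(10 + 25² + 2*25) = -220/(10 + 625 + 50) = -220/685 = (1/685)*(-220) = -44/137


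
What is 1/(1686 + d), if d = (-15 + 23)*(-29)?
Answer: 1/1454 ≈ 0.00068776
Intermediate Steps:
d = -232 (d = 8*(-29) = -232)
1/(1686 + d) = 1/(1686 - 232) = 1/1454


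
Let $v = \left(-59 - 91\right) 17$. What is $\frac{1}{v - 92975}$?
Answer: $- \frac{1}{95525} \approx -1.0468 \cdot 10^{-5}$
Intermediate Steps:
$v = -2550$ ($v = \left(-150\right) 17 = -2550$)
$\frac{1}{v - 92975} = \frac{1}{-2550 - 92975} = \frac{1}{-95525} = - \frac{1}{95525}$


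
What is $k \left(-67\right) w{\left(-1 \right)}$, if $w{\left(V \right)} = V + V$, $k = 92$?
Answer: $12328$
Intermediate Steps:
$w{\left(V \right)} = 2 V$
$k \left(-67\right) w{\left(-1 \right)} = 92 \left(-67\right) 2 \left(-1\right) = \left(-6164\right) \left(-2\right) = 12328$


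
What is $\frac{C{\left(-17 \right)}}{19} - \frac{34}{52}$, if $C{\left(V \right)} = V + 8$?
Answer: $- \frac{557}{494} \approx -1.1275$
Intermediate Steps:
$C{\left(V \right)} = 8 + V$
$\frac{C{\left(-17 \right)}}{19} - \frac{34}{52} = \frac{8 - 17}{19} - \frac{34}{52} = \left(-9\right) \frac{1}{19} - \frac{17}{26} = - \frac{9}{19} - \frac{17}{26} = - \frac{557}{494}$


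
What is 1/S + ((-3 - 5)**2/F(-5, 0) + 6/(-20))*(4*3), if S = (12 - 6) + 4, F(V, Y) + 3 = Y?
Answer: -519/2 ≈ -259.50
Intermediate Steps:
F(V, Y) = -3 + Y
S = 10 (S = 6 + 4 = 10)
1/S + ((-3 - 5)**2/F(-5, 0) + 6/(-20))*(4*3) = 1/10 + ((-3 - 5)**2/(-3 + 0) + 6/(-20))*(4*3) = 1/10 + ((-8)**2/(-3) + 6*(-1/20))*12 = 1/10 + (64*(-1/3) - 3/10)*12 = 1/10 + (-64/3 - 3/10)*12 = 1/10 - 649/30*12 = 1/10 - 1298/5 = -519/2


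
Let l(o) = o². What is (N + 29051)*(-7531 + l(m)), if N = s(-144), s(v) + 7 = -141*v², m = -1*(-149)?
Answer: -42465718440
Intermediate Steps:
m = 149
s(v) = -7 - 141*v²
N = -2923783 (N = -7 - 141*(-144)² = -7 - 141*20736 = -7 - 2923776 = -2923783)
(N + 29051)*(-7531 + l(m)) = (-2923783 + 29051)*(-7531 + 149²) = -2894732*(-7531 + 22201) = -2894732*14670 = -42465718440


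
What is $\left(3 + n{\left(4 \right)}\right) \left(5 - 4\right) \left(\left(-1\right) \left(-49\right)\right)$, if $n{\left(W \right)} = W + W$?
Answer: $539$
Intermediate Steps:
$n{\left(W \right)} = 2 W$
$\left(3 + n{\left(4 \right)}\right) \left(5 - 4\right) \left(\left(-1\right) \left(-49\right)\right) = \left(3 + 2 \cdot 4\right) \left(5 - 4\right) \left(\left(-1\right) \left(-49\right)\right) = \left(3 + 8\right) 1 \cdot 49 = 11 \cdot 1 \cdot 49 = 11 \cdot 49 = 539$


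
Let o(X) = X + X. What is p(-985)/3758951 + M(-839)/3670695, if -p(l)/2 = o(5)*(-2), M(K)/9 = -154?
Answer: -80366322/219015280015 ≈ -0.00036694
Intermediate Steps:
o(X) = 2*X
M(K) = -1386 (M(K) = 9*(-154) = -1386)
p(l) = 40 (p(l) = -2*2*5*(-2) = -20*(-2) = -2*(-20) = 40)
p(-985)/3758951 + M(-839)/3670695 = 40/3758951 - 1386/3670695 = 40*(1/3758951) - 1386*1/3670695 = 40/3758951 - 22/58265 = -80366322/219015280015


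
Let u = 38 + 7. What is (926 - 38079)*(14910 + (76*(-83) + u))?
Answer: -321261991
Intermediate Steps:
u = 45
(926 - 38079)*(14910 + (76*(-83) + u)) = (926 - 38079)*(14910 + (76*(-83) + 45)) = -37153*(14910 + (-6308 + 45)) = -37153*(14910 - 6263) = -37153*8647 = -321261991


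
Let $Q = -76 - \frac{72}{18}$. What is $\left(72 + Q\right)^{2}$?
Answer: $64$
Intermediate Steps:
$Q = -80$ ($Q = -76 - 4 = -80$)
$\left(72 + Q\right)^{2} = \left(72 - 80\right)^{2} = \left(-8\right)^{2} = 64$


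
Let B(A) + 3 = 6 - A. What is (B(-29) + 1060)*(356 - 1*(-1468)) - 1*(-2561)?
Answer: 1994369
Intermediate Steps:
B(A) = 3 - A (B(A) = -3 + (6 - A) = 3 - A)
(B(-29) + 1060)*(356 - 1*(-1468)) - 1*(-2561) = ((3 - 1*(-29)) + 1060)*(356 - 1*(-1468)) - 1*(-2561) = ((3 + 29) + 1060)*(356 + 1468) + 2561 = (32 + 1060)*1824 + 2561 = 1092*1824 + 2561 = 1991808 + 2561 = 1994369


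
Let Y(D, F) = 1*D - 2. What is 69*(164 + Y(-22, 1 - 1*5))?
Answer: 9660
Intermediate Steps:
Y(D, F) = -2 + D (Y(D, F) = D - 2 = -2 + D)
69*(164 + Y(-22, 1 - 1*5)) = 69*(164 + (-2 - 22)) = 69*(164 - 24) = 69*140 = 9660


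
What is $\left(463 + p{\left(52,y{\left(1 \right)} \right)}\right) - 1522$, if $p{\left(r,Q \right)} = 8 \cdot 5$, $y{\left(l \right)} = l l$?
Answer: $-1019$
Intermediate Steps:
$y{\left(l \right)} = l^{2}$
$p{\left(r,Q \right)} = 40$
$\left(463 + p{\left(52,y{\left(1 \right)} \right)}\right) - 1522 = \left(463 + 40\right) - 1522 = 503 - 1522 = -1019$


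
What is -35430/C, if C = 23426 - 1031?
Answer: -2362/1493 ≈ -1.5821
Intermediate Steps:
C = 22395
-35430/C = -35430/22395 = -35430*1/22395 = -2362/1493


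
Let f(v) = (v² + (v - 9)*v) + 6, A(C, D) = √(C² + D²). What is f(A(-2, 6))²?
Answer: 10636 - 3096*√10 ≈ 845.59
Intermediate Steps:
f(v) = 6 + v² + v*(-9 + v) (f(v) = (v² + (-9 + v)*v) + 6 = (v² + v*(-9 + v)) + 6 = 6 + v² + v*(-9 + v))
f(A(-2, 6))² = (6 - 9*√((-2)² + 6²) + 2*(√((-2)² + 6²))²)² = (6 - 9*√(4 + 36) + 2*(√(4 + 36))²)² = (6 - 18*√10 + 2*(√40)²)² = (6 - 18*√10 + 2*(2*√10)²)² = (6 - 18*√10 + 2*40)² = (6 - 18*√10 + 80)² = (86 - 18*√10)²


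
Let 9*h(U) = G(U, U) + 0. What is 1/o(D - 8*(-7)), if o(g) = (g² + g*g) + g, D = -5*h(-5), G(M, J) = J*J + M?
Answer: 81/330068 ≈ 0.00024540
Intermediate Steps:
G(M, J) = M + J² (G(M, J) = J² + M = M + J²)
h(U) = U/9 + U²/9 (h(U) = ((U + U²) + 0)/9 = (U + U²)/9 = U/9 + U²/9)
D = -100/9 (D = -5*(-5)*(1 - 5)/9 = -5*(-5)*(-4)/9 = -5*20/9 = -100/9 ≈ -11.111)
o(g) = g + 2*g² (o(g) = (g² + g²) + g = 2*g² + g = g + 2*g²)
1/o(D - 8*(-7)) = 1/((-100/9 - 8*(-7))*(1 + 2*(-100/9 - 8*(-7)))) = 1/((-100/9 + 56)*(1 + 2*(-100/9 + 56))) = 1/(404*(1 + 2*(404/9))/9) = 1/(404*(1 + 808/9)/9) = 1/((404/9)*(817/9)) = 1/(330068/81) = 81/330068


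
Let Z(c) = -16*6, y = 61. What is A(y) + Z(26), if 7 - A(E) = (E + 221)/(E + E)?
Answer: -5570/61 ≈ -91.312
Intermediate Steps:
A(E) = 7 - (221 + E)/(2*E) (A(E) = 7 - (E + 221)/(E + E) = 7 - (221 + E)/(2*E))
Z(c) = -96
A(y) + Z(26) = (13/2)*(-17 + 61)/61 - 96 = (13/2)*(1/61)*44 - 96 = 286/61 - 96 = -5570/61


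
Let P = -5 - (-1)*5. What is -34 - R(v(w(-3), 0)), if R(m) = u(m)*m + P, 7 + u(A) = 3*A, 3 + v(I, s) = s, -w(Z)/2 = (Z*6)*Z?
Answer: -82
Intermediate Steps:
P = 0 (P = -5 - 1*(-5) = -5 + 5 = 0)
w(Z) = -12*Z² (w(Z) = -2*Z*6*Z = -2*6*Z*Z = -12*Z²)
v(I, s) = -3 + s
u(A) = -7 + 3*A
R(m) = m*(-7 + 3*m) (R(m) = (-7 + 3*m)*m + 0 = m*(-7 + 3*m) + 0 = m*(-7 + 3*m))
-34 - R(v(w(-3), 0)) = -34 - (-3 + 0)*(-7 + 3*(-3 + 0)) = -34 - (-3)*(-7 + 3*(-3)) = -34 - (-3)*(-7 - 9) = -34 - (-3)*(-16) = -34 - 1*48 = -34 - 48 = -82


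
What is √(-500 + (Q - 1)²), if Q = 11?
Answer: 20*I ≈ 20.0*I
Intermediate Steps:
√(-500 + (Q - 1)²) = √(-500 + (11 - 1)²) = √(-500 + 10²) = √(-500 + 100) = √(-400) = 20*I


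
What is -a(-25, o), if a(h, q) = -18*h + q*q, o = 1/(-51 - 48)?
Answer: -4410451/9801 ≈ -450.00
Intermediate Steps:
o = -1/99 (o = 1/(-99) = -1/99 ≈ -0.010101)
a(h, q) = q² - 18*h (a(h, q) = -18*h + q² = q² - 18*h)
-a(-25, o) = -((-1/99)² - 18*(-25)) = -(1/9801 + 450) = -1*4410451/9801 = -4410451/9801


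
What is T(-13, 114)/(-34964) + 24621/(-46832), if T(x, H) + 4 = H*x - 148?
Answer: -196081289/409358512 ≈ -0.47900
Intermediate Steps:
T(x, H) = -152 + H*x (T(x, H) = -4 + (H*x - 148) = -4 + (-148 + H*x) = -152 + H*x)
T(-13, 114)/(-34964) + 24621/(-46832) = (-152 + 114*(-13))/(-34964) + 24621/(-46832) = (-152 - 1482)*(-1/34964) + 24621*(-1/46832) = -1634*(-1/34964) - 24621/46832 = 817/17482 - 24621/46832 = -196081289/409358512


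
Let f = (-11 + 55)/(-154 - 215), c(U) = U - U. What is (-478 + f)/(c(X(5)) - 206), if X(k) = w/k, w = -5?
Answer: 88213/38007 ≈ 2.3210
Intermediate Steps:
X(k) = -5/k
c(U) = 0
f = -44/369 (f = 44/(-369) = 44*(-1/369) = -44/369 ≈ -0.11924)
(-478 + f)/(c(X(5)) - 206) = (-478 - 44/369)/(0 - 206) = -176426/369/(-206) = -176426/369*(-1/206) = 88213/38007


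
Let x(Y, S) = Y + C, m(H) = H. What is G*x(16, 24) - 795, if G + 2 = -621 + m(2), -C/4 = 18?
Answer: 33981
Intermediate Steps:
C = -72 (C = -4*18 = -72)
G = -621 (G = -2 + (-621 + 2) = -2 - 619 = -621)
x(Y, S) = -72 + Y (x(Y, S) = Y - 72 = -72 + Y)
G*x(16, 24) - 795 = -621*(-72 + 16) - 795 = -621*(-56) - 795 = 34776 - 795 = 33981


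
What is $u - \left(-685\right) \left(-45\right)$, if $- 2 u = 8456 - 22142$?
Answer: $-23982$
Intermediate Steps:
$u = 6843$ ($u = - \frac{8456 - 22142}{2} = \left(- \frac{1}{2}\right) \left(-13686\right) = 6843$)
$u - \left(-685\right) \left(-45\right) = 6843 - \left(-685\right) \left(-45\right) = 6843 - 30825 = -23982$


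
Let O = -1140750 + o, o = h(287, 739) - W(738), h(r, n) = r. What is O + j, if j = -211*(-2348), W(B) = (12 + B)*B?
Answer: -1198535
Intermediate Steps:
W(B) = B*(12 + B)
o = -553213 (o = 287 - 738*(12 + 738) = 287 - 738*750 = 287 - 1*553500 = 287 - 553500 = -553213)
j = 495428
O = -1693963 (O = -1140750 - 553213 = -1693963)
O + j = -1693963 + 495428 = -1198535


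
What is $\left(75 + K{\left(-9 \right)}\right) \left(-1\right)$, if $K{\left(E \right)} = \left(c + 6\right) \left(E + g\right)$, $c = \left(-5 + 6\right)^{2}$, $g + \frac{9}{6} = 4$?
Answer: $- \frac{59}{2} \approx -29.5$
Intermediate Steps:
$g = \frac{5}{2}$ ($g = - \frac{3}{2} + 4 = \frac{5}{2} \approx 2.5$)
$c = 1$ ($c = 1^{2} = 1$)
$K{\left(E \right)} = \frac{35}{2} + 7 E$ ($K{\left(E \right)} = \left(1 + 6\right) \left(E + \frac{5}{2}\right) = 7 \left(\frac{5}{2} + E\right) = \frac{35}{2} + 7 E$)
$\left(75 + K{\left(-9 \right)}\right) \left(-1\right) = \left(75 + \left(\frac{35}{2} + 7 \left(-9\right)\right)\right) \left(-1\right) = \left(75 + \left(\frac{35}{2} - 63\right)\right) \left(-1\right) = \left(75 - \frac{91}{2}\right) \left(-1\right) = \frac{59}{2} \left(-1\right) = - \frac{59}{2}$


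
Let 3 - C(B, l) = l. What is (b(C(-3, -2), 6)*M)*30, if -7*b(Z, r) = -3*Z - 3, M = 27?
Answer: 14580/7 ≈ 2082.9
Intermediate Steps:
C(B, l) = 3 - l
b(Z, r) = 3/7 + 3*Z/7 (b(Z, r) = -(-3*Z - 3)/7 = -(-3 - 3*Z)/7 = 3/7 + 3*Z/7)
(b(C(-3, -2), 6)*M)*30 = ((3/7 + 3*(3 - 1*(-2))/7)*27)*30 = ((3/7 + 3*(3 + 2)/7)*27)*30 = ((3/7 + (3/7)*5)*27)*30 = ((3/7 + 15/7)*27)*30 = ((18/7)*27)*30 = (486/7)*30 = 14580/7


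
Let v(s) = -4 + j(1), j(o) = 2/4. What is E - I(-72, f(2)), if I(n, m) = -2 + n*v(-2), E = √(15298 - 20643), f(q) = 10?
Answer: -250 + I*√5345 ≈ -250.0 + 73.109*I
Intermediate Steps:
j(o) = ½ (j(o) = 2*(¼) = ½)
v(s) = -7/2 (v(s) = -4 + ½ = -7/2)
E = I*√5345 (E = √(-5345) = I*√5345 ≈ 73.109*I)
I(n, m) = -2 - 7*n/2 (I(n, m) = -2 + n*(-7/2) = -2 - 7*n/2)
E - I(-72, f(2)) = I*√5345 - (-2 - 7/2*(-72)) = I*√5345 - (-2 + 252) = I*√5345 - 1*250 = I*√5345 - 250 = -250 + I*√5345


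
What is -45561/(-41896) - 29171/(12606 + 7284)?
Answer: -157969963/416655720 ≈ -0.37914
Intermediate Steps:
-45561/(-41896) - 29171/(12606 + 7284) = -45561*(-1/41896) - 29171/19890 = 45561/41896 - 29171*1/19890 = 45561/41896 - 29171/19890 = -157969963/416655720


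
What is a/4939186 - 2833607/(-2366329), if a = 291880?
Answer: 1049028295173/834838504871 ≈ 1.2566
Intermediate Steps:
a/4939186 - 2833607/(-2366329) = 291880/4939186 - 2833607/(-2366329) = 291880*(1/4939186) - 2833607*(-1/2366329) = 145940/2469593 + 404801/338047 = 1049028295173/834838504871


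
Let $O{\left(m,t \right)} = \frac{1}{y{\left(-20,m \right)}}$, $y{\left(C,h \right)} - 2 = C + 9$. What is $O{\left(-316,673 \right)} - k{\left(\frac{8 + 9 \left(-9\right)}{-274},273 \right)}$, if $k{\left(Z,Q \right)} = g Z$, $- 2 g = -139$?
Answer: $- \frac{91871}{4932} \approx -18.628$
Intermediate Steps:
$g = \frac{139}{2}$ ($g = \left(- \frac{1}{2}\right) \left(-139\right) = \frac{139}{2} \approx 69.5$)
$y{\left(C,h \right)} = 11 + C$ ($y{\left(C,h \right)} = 2 + \left(C + 9\right) = 2 + \left(9 + C\right) = 11 + C$)
$O{\left(m,t \right)} = - \frac{1}{9}$ ($O{\left(m,t \right)} = \frac{1}{11 - 20} = \frac{1}{-9} = - \frac{1}{9}$)
$k{\left(Z,Q \right)} = \frac{139 Z}{2}$
$O{\left(-316,673 \right)} - k{\left(\frac{8 + 9 \left(-9\right)}{-274},273 \right)} = - \frac{1}{9} - \frac{139 \frac{8 + 9 \left(-9\right)}{-274}}{2} = - \frac{1}{9} - \frac{139 \left(8 - 81\right) \left(- \frac{1}{274}\right)}{2} = - \frac{1}{9} - \frac{139 \left(\left(-73\right) \left(- \frac{1}{274}\right)\right)}{2} = - \frac{1}{9} - \frac{139}{2} \cdot \frac{73}{274} = - \frac{1}{9} - \frac{10147}{548} = - \frac{91871}{4932}$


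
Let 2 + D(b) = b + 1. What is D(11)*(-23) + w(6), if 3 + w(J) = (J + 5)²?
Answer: -112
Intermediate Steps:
D(b) = -1 + b (D(b) = -2 + (b + 1) = -2 + (1 + b) = -1 + b)
w(J) = -3 + (5 + J)² (w(J) = -3 + (J + 5)² = -3 + (5 + J)²)
D(11)*(-23) + w(6) = (-1 + 11)*(-23) + (-3 + (5 + 6)²) = 10*(-23) + (-3 + 11²) = -230 + (-3 + 121) = -230 + 118 = -112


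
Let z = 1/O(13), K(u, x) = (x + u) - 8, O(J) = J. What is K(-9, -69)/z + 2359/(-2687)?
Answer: -3006425/2687 ≈ -1118.9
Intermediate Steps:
K(u, x) = -8 + u + x (K(u, x) = (u + x) - 8 = -8 + u + x)
z = 1/13 ≈ 0.076923
K(-9, -69)/z + 2359/(-2687) = (-8 - 9 - 69)/(1/13) + 2359/(-2687) = -86*13 + 2359*(-1/2687) = -1118 - 2359/2687 = -3006425/2687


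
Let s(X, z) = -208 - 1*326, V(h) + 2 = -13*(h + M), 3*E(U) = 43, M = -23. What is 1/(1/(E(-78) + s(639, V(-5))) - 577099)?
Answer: -1559/899697344 ≈ -1.7328e-6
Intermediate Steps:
E(U) = 43/3 (E(U) = (⅓)*43 = 43/3)
V(h) = 297 - 13*h (V(h) = -2 - 13*(h - 23) = -2 - 13*(-23 + h) = -2 + (299 - 13*h) = 297 - 13*h)
s(X, z) = -534 (s(X, z) = -208 - 326 = -534)
1/(1/(E(-78) + s(639, V(-5))) - 577099) = 1/(1/(43/3 - 534) - 577099) = 1/(1/(-1559/3) - 577099) = 1/(-3/1559 - 577099) = 1/(-899697344/1559) = -1559/899697344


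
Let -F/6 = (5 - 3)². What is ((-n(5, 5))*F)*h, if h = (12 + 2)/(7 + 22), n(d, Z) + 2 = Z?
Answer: 1008/29 ≈ 34.759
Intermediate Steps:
n(d, Z) = -2 + Z
F = -24 (F = -6*(5 - 3)² = -6*2² = -6*4 = -24)
h = 14/29 ≈ 0.48276
((-n(5, 5))*F)*h = (-(-2 + 5)*(-24))*(14/29) = (-1*3*(-24))*(14/29) = -3*(-24)*(14/29) = 72*(14/29) = 1008/29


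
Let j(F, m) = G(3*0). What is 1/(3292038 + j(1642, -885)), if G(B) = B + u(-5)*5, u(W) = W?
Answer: 1/3292013 ≈ 3.0377e-7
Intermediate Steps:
G(B) = -25 + B (G(B) = B - 5*5 = B - 25 = -25 + B)
j(F, m) = -25 (j(F, m) = -25 + 3*0 = -25 + 0 = -25)
1/(3292038 + j(1642, -885)) = 1/(3292038 - 25) = 1/3292013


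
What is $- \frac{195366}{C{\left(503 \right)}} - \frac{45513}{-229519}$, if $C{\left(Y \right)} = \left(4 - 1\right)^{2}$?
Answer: $- \frac{14946599779}{688557} \approx -21707.0$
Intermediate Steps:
$C{\left(Y \right)} = 9$ ($C{\left(Y \right)} = 3^{2} = 9$)
$- \frac{195366}{C{\left(503 \right)}} - \frac{45513}{-229519} = - \frac{195366}{9} - \frac{45513}{-229519} = \left(-195366\right) \frac{1}{9} - - \frac{45513}{229519} = - \frac{65122}{3} + \frac{45513}{229519} = - \frac{14946599779}{688557}$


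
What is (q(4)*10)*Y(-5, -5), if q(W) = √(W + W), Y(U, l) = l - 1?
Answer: -120*√2 ≈ -169.71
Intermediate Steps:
Y(U, l) = -1 + l
q(W) = √2*√W (q(W) = √(2*W) = √2*√W)
(q(4)*10)*Y(-5, -5) = ((√2*√4)*10)*(-1 - 5) = ((√2*2)*10)*(-6) = ((2*√2)*10)*(-6) = (20*√2)*(-6) = -120*√2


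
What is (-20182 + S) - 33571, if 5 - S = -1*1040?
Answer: -52708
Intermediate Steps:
S = 1045 (S = 5 - (-1)*1040 = 5 - 1*(-1040) = 5 + 1040 = 1045)
(-20182 + S) - 33571 = (-20182 + 1045) - 33571 = -19137 - 33571 = -52708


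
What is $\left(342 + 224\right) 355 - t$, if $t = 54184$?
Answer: $146746$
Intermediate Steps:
$\left(342 + 224\right) 355 - t = \left(342 + 224\right) 355 - 54184 = 566 \cdot 355 - 54184 = 200930 - 54184 = 146746$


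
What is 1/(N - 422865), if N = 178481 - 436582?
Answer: -1/680966 ≈ -1.4685e-6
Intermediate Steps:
N = -258101
1/(N - 422865) = 1/(-258101 - 422865) = 1/(-680966) = -1/680966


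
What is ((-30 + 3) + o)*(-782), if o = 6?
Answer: 16422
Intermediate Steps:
((-30 + 3) + o)*(-782) = ((-30 + 3) + 6)*(-782) = (-27 + 6)*(-782) = -21*(-782) = 16422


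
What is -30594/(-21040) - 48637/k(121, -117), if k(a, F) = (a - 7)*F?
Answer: 357846313/70157880 ≈ 5.1006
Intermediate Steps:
k(a, F) = F*(-7 + a) (k(a, F) = (-7 + a)*F = F*(-7 + a))
-30594/(-21040) - 48637/k(121, -117) = -30594/(-21040) - 48637*(-1/(117*(-7 + 121))) = -30594*(-1/21040) - 48637/((-117*114)) = 15297/10520 - 48637/(-13338) = 15297/10520 - 48637*(-1/13338) = 15297/10520 + 48637/13338 = 357846313/70157880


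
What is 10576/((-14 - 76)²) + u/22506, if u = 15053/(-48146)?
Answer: 954979615273/731412366300 ≈ 1.3057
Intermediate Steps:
u = -15053/48146 (u = 15053*(-1/48146) = -15053/48146 ≈ -0.31265)
10576/((-14 - 76)²) + u/22506 = 10576/((-14 - 76)²) - 15053/48146/22506 = 10576/((-90)²) - 15053/48146*1/22506 = 10576/8100 - 15053/1083573876 = 10576*(1/8100) - 15053/1083573876 = 2644/2025 - 15053/1083573876 = 954979615273/731412366300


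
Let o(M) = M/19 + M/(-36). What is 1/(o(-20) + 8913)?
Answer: 171/1524038 ≈ 0.00011220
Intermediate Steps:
o(M) = 17*M/684 (o(M) = M*(1/19) + M*(-1/36) = M/19 - M/36 = 17*M/684)
1/(o(-20) + 8913) = 1/((17/684)*(-20) + 8913) = 1/(-85/171 + 8913) = 1/(1524038/171) = 171/1524038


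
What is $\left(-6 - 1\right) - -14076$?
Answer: $14069$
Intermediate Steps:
$\left(-6 - 1\right) - -14076 = \left(-6 - 1\right) + 14076 = -7 + 14076 = 14069$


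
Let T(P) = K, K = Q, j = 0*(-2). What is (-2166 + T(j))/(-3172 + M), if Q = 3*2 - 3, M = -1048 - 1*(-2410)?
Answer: 2163/1810 ≈ 1.1950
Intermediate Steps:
M = 1362 (M = -1048 + 2410 = 1362)
j = 0
Q = 3 (Q = 6 - 3 = 3)
K = 3
T(P) = 3
(-2166 + T(j))/(-3172 + M) = (-2166 + 3)/(-3172 + 1362) = -2163/(-1810) = -2163*(-1/1810) = 2163/1810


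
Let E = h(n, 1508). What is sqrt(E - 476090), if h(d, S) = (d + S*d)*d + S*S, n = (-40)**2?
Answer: sqrt(3864837974) ≈ 62168.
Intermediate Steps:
n = 1600
h(d, S) = S**2 + d*(d + S*d) (h(d, S) = d*(d + S*d) + S**2 = S**2 + d*(d + S*d))
E = 3865314064 (E = 1508**2 + 1600**2 + 1508*1600**2 = 2274064 + 2560000 + 1508*2560000 = 2274064 + 2560000 + 3860480000 = 3865314064)
sqrt(E - 476090) = sqrt(3865314064 - 476090) = sqrt(3864837974)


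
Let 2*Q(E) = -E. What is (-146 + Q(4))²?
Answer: 21904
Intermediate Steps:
Q(E) = -E/2 (Q(E) = (-E)/2 = -E/2)
(-146 + Q(4))² = (-146 - ½*4)² = (-146 - 2)² = (-148)² = 21904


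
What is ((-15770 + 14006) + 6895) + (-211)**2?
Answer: 49652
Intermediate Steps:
((-15770 + 14006) + 6895) + (-211)**2 = (-1764 + 6895) + 44521 = 5131 + 44521 = 49652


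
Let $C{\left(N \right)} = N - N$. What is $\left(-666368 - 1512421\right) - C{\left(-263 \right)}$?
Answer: $-2178789$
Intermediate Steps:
$C{\left(N \right)} = 0$
$\left(-666368 - 1512421\right) - C{\left(-263 \right)} = \left(-666368 - 1512421\right) - 0 = \left(-666368 - 1512421\right) + 0 = -2178789 + 0 = -2178789$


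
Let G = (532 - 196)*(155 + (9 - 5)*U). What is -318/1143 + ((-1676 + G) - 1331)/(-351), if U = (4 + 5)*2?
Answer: -9317057/44577 ≈ -209.01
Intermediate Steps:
U = 18 (U = 9*2 = 18)
G = 76272 (G = (532 - 196)*(155 + (9 - 5)*18) = 336*(155 + 4*18) = 336*(155 + 72) = 336*227 = 76272)
-318/1143 + ((-1676 + G) - 1331)/(-351) = -318/1143 + ((-1676 + 76272) - 1331)/(-351) = -318*1/1143 + (74596 - 1331)*(-1/351) = -106/381 + 73265*(-1/351) = -106/381 - 73265/351 = -9317057/44577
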